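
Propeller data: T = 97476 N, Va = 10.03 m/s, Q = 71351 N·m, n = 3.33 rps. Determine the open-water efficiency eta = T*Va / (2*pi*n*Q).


Formula: eta = T * Va / (2 * pi * n * Q)
Step 1 — numerator = T * Va = 97476 * 10.03 = 977684.28
Step 2 — 2 * pi * n = 2 * pi * 3.33 = 20.923007
Step 3 — denominator = 20.923007 * 71351 = 1492877.47
Step 4 — eta = 977684.28 / 1492877.47 ≈ 0.65490 (5 s.f.)

0.65490


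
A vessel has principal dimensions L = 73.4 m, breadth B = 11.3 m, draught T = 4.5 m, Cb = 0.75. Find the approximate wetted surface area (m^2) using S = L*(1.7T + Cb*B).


Formula: S = 1.7*L*T + V/T with V = Cb*L*B*T, i.e. S = L * (1.7*T + Cb*B)
Step 1 — 1.7*T = 1.7 * 4.5 = 7.65 m
Step 2 — Cb*B = 0.75 * 11.3 = 8.475 m
Step 3 — 1.7*T + Cb*B = 7.65 + 8.475 = 16.125 m
Step 4 — S = 73.4 * 16.125 ≈ 1183.6 m^2 (5 s.f.)

1183.6 m^2


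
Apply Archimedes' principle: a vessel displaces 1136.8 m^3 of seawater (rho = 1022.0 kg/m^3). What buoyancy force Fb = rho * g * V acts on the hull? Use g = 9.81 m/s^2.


Formula: Fb = rho * g * V
Substituting: Fb = 1022.0 * 9.81 * 1136.8
Intermediate: 1022.0 * 9.81 = 10025.82
Result: Fb = 10025.82 * 1136.8 ≈ 11397000 N (5 s.f.)

11397000 N


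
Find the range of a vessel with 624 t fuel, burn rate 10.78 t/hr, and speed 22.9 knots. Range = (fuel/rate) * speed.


Formula: endurance = fuel / rate; range = endurance * speed
Step 1 — endurance = 624 / 10.78 = 57.885 hours
Step 2 — range = 57.885 * 22.9 ≈ 1325.6 nautical miles (5 s.f.)

1325.6 NM


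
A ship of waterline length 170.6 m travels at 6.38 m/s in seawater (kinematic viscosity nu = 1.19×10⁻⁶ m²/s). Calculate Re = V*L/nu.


Formula: Re = V * L / nu
Step 1 — V * L = 6.38 * 170.6 = 1088.428 m^2/s
Step 2 — Re = 1088.428 / 1.19e-6 = 9.15e+08

9.15e+08


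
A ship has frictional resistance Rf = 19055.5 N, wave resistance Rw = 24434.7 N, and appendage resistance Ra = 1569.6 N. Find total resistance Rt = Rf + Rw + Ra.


Formula: Rt = Rf + Rw + Ra
Substituting: Rt = 19055.5 + 24434.7 + 1569.6
Result: Rt = 45059.8 N

45059.8 N


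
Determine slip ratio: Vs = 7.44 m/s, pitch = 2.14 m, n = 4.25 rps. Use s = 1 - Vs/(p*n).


Formula: s = 1 - Vs / (p * n)
Step 1 — p * n = 2.14 * 4.25 = 9.095
Step 2 — Vs / (p*n) = 7.44 / 9.095 = 0.818032 (6 d.p.)
Step 3 — s = 1 - 0.818032 = 0.181968

0.181968


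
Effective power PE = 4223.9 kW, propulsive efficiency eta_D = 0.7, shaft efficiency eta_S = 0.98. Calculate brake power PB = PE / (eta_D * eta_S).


Formula: PB = PE / (eta_D * eta_S)
Step 1 — combined efficiency = eta_D * eta_S = 0.7 * 0.98 = 0.686
Step 2 — PB = 4223.9 / 0.686 ≈ 6157.3 kW (5 s.f.)

6157.3 kW


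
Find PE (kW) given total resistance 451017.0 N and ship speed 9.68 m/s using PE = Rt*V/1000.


Formula: PE = Rt * V / 1000 (kW)
Step 1 — PE (W) = 451017.0 * 9.68 = 4365844.56 W
Step 2 — PE (kW) = 4365844.56 / 1000 ≈ 4365.8 kW (5 s.f.)

4365.8 kW


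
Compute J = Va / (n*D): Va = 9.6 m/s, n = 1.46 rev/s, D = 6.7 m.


Formula: J = Va / (n * D)
Step 1 — n * D = 1.46 * 6.7 = 9.782
Step 2 — J = 9.6 / 9.782 ≈ 0.98139 (5 s.f.)

0.98139


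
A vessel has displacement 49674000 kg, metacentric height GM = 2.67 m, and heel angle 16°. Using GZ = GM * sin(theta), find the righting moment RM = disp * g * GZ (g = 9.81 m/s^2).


Formula: GZ = GM * sin(theta); RM = disp * g * GZ
Step 1 — GZ = 2.67 * sin(16°) = 2.67 * 0.275637 = 0.735951 m
Step 2 — RM = 49674000 * 9.81 * 0.735951 ≈ 358630000 N·m (5 s.f.)

358630000 N·m


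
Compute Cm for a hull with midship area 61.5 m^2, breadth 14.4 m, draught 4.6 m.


Formula: Cm = Am / (B * T)
Step 1 — B * T = 14.4 * 4.6 = 66.24 m^2
Step 2 — Cm = 61.5 / 66.24 ≈ 0.92844 (5 s.f.)

0.92844


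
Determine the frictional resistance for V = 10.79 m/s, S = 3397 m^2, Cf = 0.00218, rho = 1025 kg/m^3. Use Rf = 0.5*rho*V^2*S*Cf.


Formula: Rf = 0.5 * rho * V^2 * S * Cf
Step 1 — V^2 = 10.79^2 = 116.4241
Step 2 — 0.5 * rho * V^2 = 0.5 * 1025 * 116.4241 = 59667.35125
Step 3 — Rf = 59667.35125 * 3397 * 0.00218 ≈ 441860 N (5 s.f.)

441860 N


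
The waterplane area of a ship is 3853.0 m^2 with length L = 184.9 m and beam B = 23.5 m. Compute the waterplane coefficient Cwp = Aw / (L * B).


Formula: Cwp = Aw / (L * B)
Step 1 — L * B = 184.9 * 23.5 = 4345.15 m^2
Step 2 — Cwp = 3853.0 / 4345.15 ≈ 0.88674 (5 s.f.)

0.88674


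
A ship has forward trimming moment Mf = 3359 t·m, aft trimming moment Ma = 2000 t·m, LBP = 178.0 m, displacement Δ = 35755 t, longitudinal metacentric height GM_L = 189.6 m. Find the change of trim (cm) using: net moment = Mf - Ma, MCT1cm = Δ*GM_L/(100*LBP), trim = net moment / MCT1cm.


Formula: net trimming moment = Mf - Ma; MCT1cm = Δ*GM_L/(100*LBP); trim = net moment / MCT1cm
Step 1 — net trimming moment = 3359 - 2000 = 1359 t·m
Step 2 — MCT1cm = 35755 * 189.6 / (100 * 178.0) = 380.851 t·m/cm
Step 3 — trim = 1359 / 380.851 ≈ 3.5683 cm (5 s.f.)

3.5683 cm


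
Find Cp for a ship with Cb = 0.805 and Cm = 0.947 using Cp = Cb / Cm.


Formula: Cp = Cb / Cm
Substituting: Cp = 0.805 / 0.947
Result: Cp ≈ 0.85005 (5 s.f.)

0.85005


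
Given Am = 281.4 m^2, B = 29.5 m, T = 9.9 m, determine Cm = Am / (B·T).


Formula: Cm = Am / (B * T)
Step 1 — B * T = 29.5 * 9.9 = 292.05 m^2
Step 2 — Cm = 281.4 / 292.05 ≈ 0.96353 (5 s.f.)

0.96353


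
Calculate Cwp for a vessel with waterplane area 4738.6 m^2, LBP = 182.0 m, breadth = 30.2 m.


Formula: Cwp = Aw / (L * B)
Step 1 — L * B = 182.0 * 30.2 = 5496.4 m^2
Step 2 — Cwp = 4738.6 / 5496.4 ≈ 0.86213 (5 s.f.)

0.86213


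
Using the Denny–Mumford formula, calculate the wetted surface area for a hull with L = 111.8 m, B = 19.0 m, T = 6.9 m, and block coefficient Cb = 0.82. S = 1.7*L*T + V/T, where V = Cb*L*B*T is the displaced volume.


Formula: S = 1.7*L*T + V/T with V = Cb*L*B*T, i.e. S = L * (1.7*T + Cb*B)
Step 1 — 1.7*T = 1.7 * 6.9 = 11.73 m
Step 2 — Cb*B = 0.82 * 19.0 = 15.58 m
Step 3 — 1.7*T + Cb*B = 11.73 + 15.58 = 27.31 m
Step 4 — S = 111.8 * 27.31 ≈ 3053.3 m^2 (5 s.f.)

3053.3 m^2


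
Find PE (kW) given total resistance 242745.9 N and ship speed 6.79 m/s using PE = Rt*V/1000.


Formula: PE = Rt * V / 1000 (kW)
Step 1 — PE (W) = 242745.9 * 6.79 = 1648244.661 W
Step 2 — PE (kW) = 1648244.661 / 1000 ≈ 1648.2 kW (5 s.f.)

1648.2 kW


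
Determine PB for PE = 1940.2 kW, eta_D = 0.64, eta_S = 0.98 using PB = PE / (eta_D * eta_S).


Formula: PB = PE / (eta_D * eta_S)
Step 1 — combined efficiency = eta_D * eta_S = 0.64 * 0.98 = 0.6272
Step 2 — PB = 1940.2 / 0.6272 ≈ 3093.4 kW (5 s.f.)

3093.4 kW


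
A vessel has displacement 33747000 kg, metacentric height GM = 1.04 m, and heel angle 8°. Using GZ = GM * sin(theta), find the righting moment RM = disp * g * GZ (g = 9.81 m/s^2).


Formula: GZ = GM * sin(theta); RM = disp * g * GZ
Step 1 — GZ = 1.04 * sin(8°) = 1.04 * 0.139173 = 0.14474 m
Step 2 — RM = 33747000 * 9.81 * 0.14474 ≈ 47917000 N·m (5 s.f.)

47917000 N·m


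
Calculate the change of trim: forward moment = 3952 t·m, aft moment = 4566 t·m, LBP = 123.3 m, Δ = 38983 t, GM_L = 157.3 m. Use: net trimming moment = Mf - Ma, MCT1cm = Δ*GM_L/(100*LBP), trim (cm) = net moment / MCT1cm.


Formula: net trimming moment = Mf - Ma; MCT1cm = Δ*GM_L/(100*LBP); trim = net moment / MCT1cm
Step 1 — net trimming moment = 3952 - 4566 = -614 t·m
Step 2 — MCT1cm = 38983 * 157.3 / (100 * 123.3) = 497.3257 t·m/cm
Step 3 — trim = -614 / 497.3257 ≈ -1.2346 cm (5 s.f.)

-1.2346 cm


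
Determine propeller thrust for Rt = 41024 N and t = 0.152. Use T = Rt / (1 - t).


Formula: T = Rt / (1 - t)
Step 1 — (1 - t) = 1 - 0.152 = 0.848
Step 2 — T = 41024 / 0.848 ≈ 48377 N (5 s.f.)

48377 N


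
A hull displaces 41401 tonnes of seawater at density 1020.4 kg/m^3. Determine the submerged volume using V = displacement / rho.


Formula: V = mass / rho
Step 1 — convert tonnes to kg: 41401 t * 1000 = 41401000 kg
Step 2 — V = 41401000 / 1020.4 ≈ 40573 m^3 (5 s.f.)

40573 m^3


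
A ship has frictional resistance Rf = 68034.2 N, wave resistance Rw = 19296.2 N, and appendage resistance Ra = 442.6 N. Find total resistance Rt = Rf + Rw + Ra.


Formula: Rt = Rf + Rw + Ra
Substituting: Rt = 68034.2 + 19296.2 + 442.6
Result: Rt = 87773.0 N

87773.0 N


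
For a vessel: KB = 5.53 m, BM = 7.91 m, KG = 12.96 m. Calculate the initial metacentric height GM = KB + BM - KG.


Formula: GM = KB + BM - KG
Step 1 — KM = KB + BM = 5.53 + 7.91 = 13.44 m
Step 2 — GM = KM - KG = 13.44 - 12.96 = 0.48 m

0.48 m


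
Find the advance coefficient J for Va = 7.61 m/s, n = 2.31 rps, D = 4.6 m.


Formula: J = Va / (n * D)
Step 1 — n * D = 2.31 * 4.6 = 10.626
Step 2 — J = 7.61 / 10.626 ≈ 0.71617 (5 s.f.)

0.71617


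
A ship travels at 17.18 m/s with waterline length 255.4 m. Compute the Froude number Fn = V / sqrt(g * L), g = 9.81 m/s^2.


Formula: Fn = V / sqrt(g * L)
Step 1 — g * L = 9.81 * 255.4 = 2505.474
Step 2 — sqrt(g * L) = sqrt(2505.474) = 50.05471
Step 3 — Fn = 17.18 / 50.05471 ≈ 0.34322 (5 s.f.)

0.34322


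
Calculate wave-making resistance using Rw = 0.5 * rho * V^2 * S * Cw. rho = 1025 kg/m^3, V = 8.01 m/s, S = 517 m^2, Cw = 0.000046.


Formula: Rw = 0.5 * rho * V^2 * S * Cw
Step 1 — V^2 = 8.01^2 = 64.1601
Step 2 — 0.5 * rho * V^2 = 0.5 * 1025 * 64.1601 = 32882.05125
Step 3 — Rw = 32882.05125 * 517 * 0.000046 ≈ 782.00 N (5 s.f.)

782.00 N


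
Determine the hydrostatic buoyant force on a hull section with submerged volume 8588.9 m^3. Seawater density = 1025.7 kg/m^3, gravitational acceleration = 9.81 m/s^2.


Formula: Fb = rho * g * V
Substituting: Fb = 1025.7 * 9.81 * 8588.9
Intermediate: 1025.7 * 9.81 = 10062.117
Result: Fb = 10062.117 * 8588.9 ≈ 86423000 N (5 s.f.)

86423000 N


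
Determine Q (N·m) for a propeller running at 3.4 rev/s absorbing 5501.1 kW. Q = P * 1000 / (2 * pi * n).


Formula: Q = P_W / (2 * pi * n)
Step 1 — P_W = 5501.1 kW * 1000 = 5501100.0 W
Step 2 — 2 * pi * n = 2 * pi * 3.4 = 21.36283
Step 3 — Q = 5501100.0 / 21.36283 ≈ 257510 N·m (5 s.f.)

257510 N·m


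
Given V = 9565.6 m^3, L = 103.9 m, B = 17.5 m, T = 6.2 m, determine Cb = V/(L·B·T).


Formula: Cb = V / (L * B * T)
Step 1 — L * B * T = 103.9 * 17.5 * 6.2 = 11273.15 m^3
Step 2 — Cb = 9565.6 / 11273.15 ≈ 0.84853 (5 s.f.)

0.84853


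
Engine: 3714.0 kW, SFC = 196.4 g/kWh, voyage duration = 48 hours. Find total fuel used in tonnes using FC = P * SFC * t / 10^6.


Formula: FC (tonnes) = P * SFC * t / 1,000,000
Step 1 — P * SFC * t = 3714.0 * 196.4 * 48 = 35012620.8 g
Step 2 — FC (tonnes) = 35012620.8 / 1,000,000 ≈ 35.013 tonnes (5 s.f.)

35.013 tonnes


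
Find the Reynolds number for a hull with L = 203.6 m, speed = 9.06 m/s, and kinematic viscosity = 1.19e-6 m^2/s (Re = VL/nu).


Formula: Re = V * L / nu
Step 1 — V * L = 9.06 * 203.6 = 1844.616 m^2/s
Step 2 — Re = 1844.616 / 1.19e-6 = 1.55e+09

1.55e+09


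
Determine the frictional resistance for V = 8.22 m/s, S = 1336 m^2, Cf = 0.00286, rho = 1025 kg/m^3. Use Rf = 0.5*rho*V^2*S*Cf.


Formula: Rf = 0.5 * rho * V^2 * S * Cf
Step 1 — V^2 = 8.22^2 = 67.5684
Step 2 — 0.5 * rho * V^2 = 0.5 * 1025 * 67.5684 = 34628.805
Step 3 — Rf = 34628.805 * 1336 * 0.00286 ≈ 132320 N (5 s.f.)

132320 N


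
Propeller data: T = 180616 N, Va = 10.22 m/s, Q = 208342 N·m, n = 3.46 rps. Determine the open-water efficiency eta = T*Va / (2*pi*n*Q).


Formula: eta = T * Va / (2 * pi * n * Q)
Step 1 — numerator = T * Va = 180616 * 10.22 = 1845895.52
Step 2 — 2 * pi * n = 2 * pi * 3.46 = 21.739821
Step 3 — denominator = 21.739821 * 208342 = 4529317.79
Step 4 — eta = 1845895.52 / 4529317.79 ≈ 0.40754 (5 s.f.)

0.40754


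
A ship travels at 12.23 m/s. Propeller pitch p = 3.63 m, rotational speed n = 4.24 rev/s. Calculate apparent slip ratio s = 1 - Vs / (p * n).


Formula: s = 1 - Vs / (p * n)
Step 1 — p * n = 3.63 * 4.24 = 15.3912
Step 2 — Vs / (p*n) = 12.23 / 15.3912 = 0.79461 (6 d.p.)
Step 3 — s = 1 - 0.79461 = 0.20539

0.20539


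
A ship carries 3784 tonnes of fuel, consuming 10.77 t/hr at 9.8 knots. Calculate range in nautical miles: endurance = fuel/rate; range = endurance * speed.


Formula: endurance = fuel / rate; range = endurance * speed
Step 1 — endurance = 3784 / 10.77 = 351.3463 hours
Step 2 — range = 351.3463 * 9.8 ≈ 3443.2 nautical miles (5 s.f.)

3443.2 NM


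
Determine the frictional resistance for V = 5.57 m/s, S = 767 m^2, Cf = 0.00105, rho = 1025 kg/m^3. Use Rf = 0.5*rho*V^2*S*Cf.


Formula: Rf = 0.5 * rho * V^2 * S * Cf
Step 1 — V^2 = 5.57^2 = 31.0249
Step 2 — 0.5 * rho * V^2 = 0.5 * 1025 * 31.0249 = 15900.26125
Step 3 — Rf = 15900.26125 * 767 * 0.00105 ≈ 12805 N (5 s.f.)

12805 N


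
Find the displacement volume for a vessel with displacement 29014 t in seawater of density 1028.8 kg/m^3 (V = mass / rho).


Formula: V = mass / rho
Step 1 — convert tonnes to kg: 29014 t * 1000 = 29014000 kg
Step 2 — V = 29014000 / 1028.8 ≈ 28202 m^3 (5 s.f.)

28202 m^3


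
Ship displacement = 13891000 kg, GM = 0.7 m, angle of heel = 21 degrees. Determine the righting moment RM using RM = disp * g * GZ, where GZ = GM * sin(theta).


Formula: GZ = GM * sin(theta); RM = disp * g * GZ
Step 1 — GZ = 0.7 * sin(21°) = 0.7 * 0.358368 = 0.250858 m
Step 2 — RM = 13891000 * 9.81 * 0.250858 ≈ 34185000 N·m (5 s.f.)

34185000 N·m


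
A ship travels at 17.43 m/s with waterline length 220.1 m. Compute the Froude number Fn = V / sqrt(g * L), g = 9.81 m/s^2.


Formula: Fn = V / sqrt(g * L)
Step 1 — g * L = 9.81 * 220.1 = 2159.181
Step 2 — sqrt(g * L) = sqrt(2159.181) = 46.466988
Step 3 — Fn = 17.43 / 46.466988 ≈ 0.37511 (5 s.f.)

0.37511


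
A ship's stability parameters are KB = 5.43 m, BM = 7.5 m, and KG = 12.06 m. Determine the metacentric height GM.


Formula: GM = KB + BM - KG
Step 1 — KM = KB + BM = 5.43 + 7.5 = 12.93 m
Step 2 — GM = KM - KG = 12.93 - 12.06 = 0.87 m

0.87 m


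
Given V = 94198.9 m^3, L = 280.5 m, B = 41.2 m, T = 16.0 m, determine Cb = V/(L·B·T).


Formula: Cb = V / (L * B * T)
Step 1 — L * B * T = 280.5 * 41.2 * 16.0 = 184905.6 m^3
Step 2 — Cb = 94198.9 / 184905.6 ≈ 0.50944 (5 s.f.)

0.50944


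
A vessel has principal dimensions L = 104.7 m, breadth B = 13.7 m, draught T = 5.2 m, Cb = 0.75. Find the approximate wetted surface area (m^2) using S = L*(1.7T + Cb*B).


Formula: S = 1.7*L*T + V/T with V = Cb*L*B*T, i.e. S = L * (1.7*T + Cb*B)
Step 1 — 1.7*T = 1.7 * 5.2 = 8.84 m
Step 2 — Cb*B = 0.75 * 13.7 = 10.275 m
Step 3 — 1.7*T + Cb*B = 8.84 + 10.275 = 19.115 m
Step 4 — S = 104.7 * 19.115 ≈ 2001.3 m^2 (5 s.f.)

2001.3 m^2


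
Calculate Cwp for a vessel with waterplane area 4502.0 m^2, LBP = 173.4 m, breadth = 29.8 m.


Formula: Cwp = Aw / (L * B)
Step 1 — L * B = 173.4 * 29.8 = 5167.32 m^2
Step 2 — Cwp = 4502.0 / 5167.32 ≈ 0.87124 (5 s.f.)

0.87124


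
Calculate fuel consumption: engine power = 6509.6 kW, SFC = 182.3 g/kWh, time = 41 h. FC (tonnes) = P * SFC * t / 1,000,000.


Formula: FC (tonnes) = P * SFC * t / 1,000,000
Step 1 — P * SFC * t = 6509.6 * 182.3 * 41 = 48654703.28 g
Step 2 — FC (tonnes) = 48654703.28 / 1,000,000 ≈ 48.655 tonnes (5 s.f.)

48.655 tonnes


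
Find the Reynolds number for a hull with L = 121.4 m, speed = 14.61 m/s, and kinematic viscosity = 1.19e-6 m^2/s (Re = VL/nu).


Formula: Re = V * L / nu
Step 1 — V * L = 14.61 * 121.4 = 1773.654 m^2/s
Step 2 — Re = 1773.654 / 1.19e-6 = 1.49e+09

1.49e+09


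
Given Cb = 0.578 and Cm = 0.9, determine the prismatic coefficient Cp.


Formula: Cp = Cb / Cm
Substituting: Cp = 0.578 / 0.9
Result: Cp ≈ 0.64222 (5 s.f.)

0.64222


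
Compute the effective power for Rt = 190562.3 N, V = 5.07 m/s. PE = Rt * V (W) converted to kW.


Formula: PE = Rt * V / 1000 (kW)
Step 1 — PE (W) = 190562.3 * 5.07 = 966150.861 W
Step 2 — PE (kW) = 966150.861 / 1000 ≈ 966.15 kW (5 s.f.)

966.15 kW


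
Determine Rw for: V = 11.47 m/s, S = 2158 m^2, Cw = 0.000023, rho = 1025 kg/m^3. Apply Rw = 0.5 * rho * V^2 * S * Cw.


Formula: Rw = 0.5 * rho * V^2 * S * Cw
Step 1 — V^2 = 11.47^2 = 131.5609
Step 2 — 0.5 * rho * V^2 = 0.5 * 1025 * 131.5609 = 67424.96125
Step 3 — Rw = 67424.96125 * 2158 * 0.000023 ≈ 3346.6 N (5 s.f.)

3346.6 N


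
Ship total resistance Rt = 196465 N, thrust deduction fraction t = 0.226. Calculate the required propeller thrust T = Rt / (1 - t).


Formula: T = Rt / (1 - t)
Step 1 — (1 - t) = 1 - 0.226 = 0.774
Step 2 — T = 196465 / 0.774 ≈ 253830 N (5 s.f.)

253830 N


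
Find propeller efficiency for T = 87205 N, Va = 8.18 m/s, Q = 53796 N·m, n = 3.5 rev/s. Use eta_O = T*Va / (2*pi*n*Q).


Formula: eta = T * Va / (2 * pi * n * Q)
Step 1 — numerator = T * Va = 87205 * 8.18 = 713336.9
Step 2 — 2 * pi * n = 2 * pi * 3.5 = 21.991149
Step 3 — denominator = 21.991149 * 53796 = 1183035.85
Step 4 — eta = 713336.9 / 1183035.85 ≈ 0.60297 (5 s.f.)

0.60297


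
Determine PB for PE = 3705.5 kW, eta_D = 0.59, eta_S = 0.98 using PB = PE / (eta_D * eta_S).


Formula: PB = PE / (eta_D * eta_S)
Step 1 — combined efficiency = eta_D * eta_S = 0.59 * 0.98 = 0.5782
Step 2 — PB = 3705.5 / 0.5782 ≈ 6408.7 kW (5 s.f.)

6408.7 kW


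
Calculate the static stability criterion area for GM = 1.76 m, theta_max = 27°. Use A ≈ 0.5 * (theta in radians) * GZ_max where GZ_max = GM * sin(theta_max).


Formula: GZ_max = GM * sin(theta); Area = 0.5 * theta_rad * GZ_max
Step 1 — GZ_max = 1.76 * sin(27°) = 1.76 * 0.45399 = 0.799022 m
Step 2 — theta_rad = 27 * pi/180 = 0.471239 rad
Step 3 — Area = 0.5 * 0.471239 * 0.799022 ≈ 0.18827 m·rad (5 s.f.)

0.18827 m·rad


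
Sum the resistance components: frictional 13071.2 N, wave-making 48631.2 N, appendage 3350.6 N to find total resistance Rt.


Formula: Rt = Rf + Rw + Ra
Substituting: Rt = 13071.2 + 48631.2 + 3350.6
Result: Rt = 65053.0 N

65053.0 N


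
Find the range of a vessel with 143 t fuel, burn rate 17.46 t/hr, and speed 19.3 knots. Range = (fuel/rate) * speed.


Formula: endurance = fuel / rate; range = endurance * speed
Step 1 — endurance = 143 / 17.46 = 8.1901 hours
Step 2 — range = 8.1901 * 19.3 ≈ 158.07 nautical miles (5 s.f.)

158.07 NM


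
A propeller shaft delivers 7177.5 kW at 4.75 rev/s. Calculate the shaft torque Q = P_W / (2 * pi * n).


Formula: Q = P_W / (2 * pi * n)
Step 1 — P_W = 7177.5 kW * 1000 = 7177500.0 W
Step 2 — 2 * pi * n = 2 * pi * 4.75 = 29.84513
Step 3 — Q = 7177500.0 / 29.84513 ≈ 240490 N·m (5 s.f.)

240490 N·m


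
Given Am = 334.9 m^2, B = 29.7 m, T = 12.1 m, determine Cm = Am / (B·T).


Formula: Cm = Am / (B * T)
Step 1 — B * T = 29.7 * 12.1 = 359.37 m^2
Step 2 — Cm = 334.9 / 359.37 ≈ 0.93191 (5 s.f.)

0.93191


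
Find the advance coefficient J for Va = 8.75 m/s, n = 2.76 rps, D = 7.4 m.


Formula: J = Va / (n * D)
Step 1 — n * D = 2.76 * 7.4 = 20.424
Step 2 — J = 8.75 / 20.424 ≈ 0.42842 (5 s.f.)

0.42842


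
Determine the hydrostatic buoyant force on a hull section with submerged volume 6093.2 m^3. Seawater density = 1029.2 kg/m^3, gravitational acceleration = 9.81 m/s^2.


Formula: Fb = rho * g * V
Substituting: Fb = 1029.2 * 9.81 * 6093.2
Intermediate: 1029.2 * 9.81 = 10096.452
Result: Fb = 10096.452 * 6093.2 ≈ 61520000 N (5 s.f.)

61520000 N


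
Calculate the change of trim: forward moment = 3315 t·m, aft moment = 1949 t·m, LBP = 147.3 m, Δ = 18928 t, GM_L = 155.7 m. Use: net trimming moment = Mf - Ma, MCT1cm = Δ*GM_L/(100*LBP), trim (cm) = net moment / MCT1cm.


Formula: net trimming moment = Mf - Ma; MCT1cm = Δ*GM_L/(100*LBP); trim = net moment / MCT1cm
Step 1 — net trimming moment = 3315 - 1949 = 1366 t·m
Step 2 — MCT1cm = 18928 * 155.7 / (100 * 147.3) = 200.074 t·m/cm
Step 3 — trim = 1366 / 200.074 ≈ 6.8275 cm (5 s.f.)

6.8275 cm


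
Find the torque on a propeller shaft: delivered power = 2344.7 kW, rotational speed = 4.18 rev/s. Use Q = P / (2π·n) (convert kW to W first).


Formula: Q = P_W / (2 * pi * n)
Step 1 — P_W = 2344.7 kW * 1000 = 2344700.0 W
Step 2 — 2 * pi * n = 2 * pi * 4.18 = 26.263715
Step 3 — Q = 2344700.0 / 26.263715 ≈ 89275 N·m (5 s.f.)

89275 N·m


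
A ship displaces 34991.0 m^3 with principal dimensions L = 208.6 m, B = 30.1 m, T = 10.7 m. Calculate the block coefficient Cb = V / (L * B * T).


Formula: Cb = V / (L * B * T)
Step 1 — L * B * T = 208.6 * 30.1 * 10.7 = 67183.802 m^3
Step 2 — Cb = 34991.0 / 67183.802 ≈ 0.52082 (5 s.f.)

0.52082


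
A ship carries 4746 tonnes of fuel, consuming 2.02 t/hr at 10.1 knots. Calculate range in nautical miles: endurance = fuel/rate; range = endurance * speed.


Formula: endurance = fuel / rate; range = endurance * speed
Step 1 — endurance = 4746 / 2.02 = 2349.505 hours
Step 2 — range = 2349.505 * 10.1 ≈ 23730 nautical miles (5 s.f.)

23730 NM


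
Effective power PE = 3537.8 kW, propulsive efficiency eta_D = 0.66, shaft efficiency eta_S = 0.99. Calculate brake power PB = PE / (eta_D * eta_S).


Formula: PB = PE / (eta_D * eta_S)
Step 1 — combined efficiency = eta_D * eta_S = 0.66 * 0.99 = 0.6534
Step 2 — PB = 3537.8 / 0.6534 ≈ 5414.4 kW (5 s.f.)

5414.4 kW


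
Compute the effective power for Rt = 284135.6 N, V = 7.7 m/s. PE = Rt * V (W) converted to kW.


Formula: PE = Rt * V / 1000 (kW)
Step 1 — PE (W) = 284135.6 * 7.7 = 2187844.12 W
Step 2 — PE (kW) = 2187844.12 / 1000 ≈ 2187.8 kW (5 s.f.)

2187.8 kW


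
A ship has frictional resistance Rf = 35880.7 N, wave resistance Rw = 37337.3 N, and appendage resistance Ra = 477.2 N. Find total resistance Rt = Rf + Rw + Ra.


Formula: Rt = Rf + Rw + Ra
Substituting: Rt = 35880.7 + 37337.3 + 477.2
Result: Rt = 73695.2 N

73695.2 N


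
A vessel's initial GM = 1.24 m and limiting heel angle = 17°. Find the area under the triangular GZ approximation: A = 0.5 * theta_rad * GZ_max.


Formula: GZ_max = GM * sin(theta); Area = 0.5 * theta_rad * GZ_max
Step 1 — GZ_max = 1.24 * sin(17°) = 1.24 * 0.292372 = 0.362541 m
Step 2 — theta_rad = 17 * pi/180 = 0.296706 rad
Step 3 — Area = 0.5 * 0.296706 * 0.362541 ≈ 0.053784 m·rad (5 s.f.)

0.053784 m·rad


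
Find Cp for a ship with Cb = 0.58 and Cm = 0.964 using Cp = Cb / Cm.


Formula: Cp = Cb / Cm
Substituting: Cp = 0.58 / 0.964
Result: Cp ≈ 0.60166 (5 s.f.)

0.60166


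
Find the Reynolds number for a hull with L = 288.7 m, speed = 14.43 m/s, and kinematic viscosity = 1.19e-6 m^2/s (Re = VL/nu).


Formula: Re = V * L / nu
Step 1 — V * L = 14.43 * 288.7 = 4165.941 m^2/s
Step 2 — Re = 4165.941 / 1.19e-6 = 3.50e+09

3.50e+09


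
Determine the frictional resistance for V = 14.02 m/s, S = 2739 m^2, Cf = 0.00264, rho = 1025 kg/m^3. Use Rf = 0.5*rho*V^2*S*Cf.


Formula: Rf = 0.5 * rho * V^2 * S * Cf
Step 1 — V^2 = 14.02^2 = 196.5604
Step 2 — 0.5 * rho * V^2 = 0.5 * 1025 * 196.5604 = 100737.205
Step 3 — Rf = 100737.205 * 2739 * 0.00264 ≈ 728430 N (5 s.f.)

728430 N


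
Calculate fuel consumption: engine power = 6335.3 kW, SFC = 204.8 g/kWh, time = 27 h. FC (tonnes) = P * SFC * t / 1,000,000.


Formula: FC (tonnes) = P * SFC * t / 1,000,000
Step 1 — P * SFC * t = 6335.3 * 204.8 * 27 = 35031674.88 g
Step 2 — FC (tonnes) = 35031674.88 / 1,000,000 ≈ 35.032 tonnes (5 s.f.)

35.032 tonnes


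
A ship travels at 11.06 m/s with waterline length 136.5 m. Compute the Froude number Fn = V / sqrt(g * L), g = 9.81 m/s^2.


Formula: Fn = V / sqrt(g * L)
Step 1 — g * L = 9.81 * 136.5 = 1339.065
Step 2 — sqrt(g * L) = sqrt(1339.065) = 36.593237
Step 3 — Fn = 11.06 / 36.593237 ≈ 0.30224 (5 s.f.)

0.30224


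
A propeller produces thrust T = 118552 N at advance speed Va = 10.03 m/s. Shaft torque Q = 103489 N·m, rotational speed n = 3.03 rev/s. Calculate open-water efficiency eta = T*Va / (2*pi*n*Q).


Formula: eta = T * Va / (2 * pi * n * Q)
Step 1 — numerator = T * Va = 118552 * 10.03 = 1189076.56
Step 2 — 2 * pi * n = 2 * pi * 3.03 = 19.038051
Step 3 — denominator = 19.038051 * 103489 = 1970228.86
Step 4 — eta = 1189076.56 / 1970228.86 ≈ 0.60352 (5 s.f.)

0.60352


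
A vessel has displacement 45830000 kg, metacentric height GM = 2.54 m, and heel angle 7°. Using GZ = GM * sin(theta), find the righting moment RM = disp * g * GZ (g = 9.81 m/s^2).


Formula: GZ = GM * sin(theta); RM = disp * g * GZ
Step 1 — GZ = 2.54 * sin(7°) = 2.54 * 0.121869 = 0.309547 m
Step 2 — RM = 45830000 * 9.81 * 0.309547 ≈ 139170000 N·m (5 s.f.)

139170000 N·m


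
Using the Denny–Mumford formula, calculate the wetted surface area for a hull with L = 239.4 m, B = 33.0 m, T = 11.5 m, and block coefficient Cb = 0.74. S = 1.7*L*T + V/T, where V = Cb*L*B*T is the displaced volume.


Formula: S = 1.7*L*T + V/T with V = Cb*L*B*T, i.e. S = L * (1.7*T + Cb*B)
Step 1 — 1.7*T = 1.7 * 11.5 = 19.55 m
Step 2 — Cb*B = 0.74 * 33.0 = 24.42 m
Step 3 — 1.7*T + Cb*B = 19.55 + 24.42 = 43.97 m
Step 4 — S = 239.4 * 43.97 ≈ 10526 m^2 (5 s.f.)

10526 m^2


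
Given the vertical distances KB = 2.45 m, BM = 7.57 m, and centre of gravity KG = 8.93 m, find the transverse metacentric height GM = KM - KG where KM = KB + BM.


Formula: GM = KB + BM - KG
Step 1 — KM = KB + BM = 2.45 + 7.57 = 10.02 m
Step 2 — GM = KM - KG = 10.02 - 8.93 = 1.09 m

1.09 m


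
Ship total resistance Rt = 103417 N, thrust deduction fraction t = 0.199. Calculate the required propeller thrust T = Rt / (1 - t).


Formula: T = Rt / (1 - t)
Step 1 — (1 - t) = 1 - 0.199 = 0.801
Step 2 — T = 103417 / 0.801 ≈ 129110 N (5 s.f.)

129110 N


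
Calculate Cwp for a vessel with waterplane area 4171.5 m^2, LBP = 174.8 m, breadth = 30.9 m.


Formula: Cwp = Aw / (L * B)
Step 1 — L * B = 174.8 * 30.9 = 5401.32 m^2
Step 2 — Cwp = 4171.5 / 5401.32 ≈ 0.77231 (5 s.f.)

0.77231


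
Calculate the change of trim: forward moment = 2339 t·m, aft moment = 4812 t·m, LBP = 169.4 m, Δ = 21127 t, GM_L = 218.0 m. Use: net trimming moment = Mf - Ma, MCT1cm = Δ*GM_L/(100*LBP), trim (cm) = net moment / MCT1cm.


Formula: net trimming moment = Mf - Ma; MCT1cm = Δ*GM_L/(100*LBP); trim = net moment / MCT1cm
Step 1 — net trimming moment = 2339 - 4812 = -2473 t·m
Step 2 — MCT1cm = 21127 * 218.0 / (100 * 169.4) = 271.8823 t·m/cm
Step 3 — trim = -2473 / 271.8823 ≈ -9.0958 cm (5 s.f.)

-9.0958 cm


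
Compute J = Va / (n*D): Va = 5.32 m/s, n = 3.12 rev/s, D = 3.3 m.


Formula: J = Va / (n * D)
Step 1 — n * D = 3.12 * 3.3 = 10.296
Step 2 — J = 5.32 / 10.296 ≈ 0.51671 (5 s.f.)

0.51671


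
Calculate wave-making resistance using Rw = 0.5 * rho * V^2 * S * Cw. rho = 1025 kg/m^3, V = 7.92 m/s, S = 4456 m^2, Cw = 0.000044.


Formula: Rw = 0.5 * rho * V^2 * S * Cw
Step 1 — V^2 = 7.92^2 = 62.7264
Step 2 — 0.5 * rho * V^2 = 0.5 * 1025 * 62.7264 = 32147.28
Step 3 — Rw = 32147.28 * 4456 * 0.000044 ≈ 6302.9 N (5 s.f.)

6302.9 N


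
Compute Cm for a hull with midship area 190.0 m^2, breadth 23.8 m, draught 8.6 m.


Formula: Cm = Am / (B * T)
Step 1 — B * T = 23.8 * 8.6 = 204.68 m^2
Step 2 — Cm = 190.0 / 204.68 ≈ 0.92828 (5 s.f.)

0.92828


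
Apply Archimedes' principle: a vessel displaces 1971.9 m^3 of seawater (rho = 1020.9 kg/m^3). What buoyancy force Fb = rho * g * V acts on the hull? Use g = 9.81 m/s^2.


Formula: Fb = rho * g * V
Substituting: Fb = 1020.9 * 9.81 * 1971.9
Intermediate: 1020.9 * 9.81 = 10015.029
Result: Fb = 10015.029 * 1971.9 ≈ 19749000 N (5 s.f.)

19749000 N


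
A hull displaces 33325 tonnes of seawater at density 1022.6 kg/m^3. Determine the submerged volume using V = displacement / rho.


Formula: V = mass / rho
Step 1 — convert tonnes to kg: 33325 t * 1000 = 33325000 kg
Step 2 — V = 33325000 / 1022.6 ≈ 32588 m^3 (5 s.f.)

32588 m^3


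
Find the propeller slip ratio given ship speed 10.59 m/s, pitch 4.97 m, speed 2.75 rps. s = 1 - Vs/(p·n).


Formula: s = 1 - Vs / (p * n)
Step 1 — p * n = 4.97 * 2.75 = 13.6675
Step 2 — Vs / (p*n) = 10.59 / 13.6675 = 0.774831 (6 d.p.)
Step 3 — s = 1 - 0.774831 = 0.225169

0.225169


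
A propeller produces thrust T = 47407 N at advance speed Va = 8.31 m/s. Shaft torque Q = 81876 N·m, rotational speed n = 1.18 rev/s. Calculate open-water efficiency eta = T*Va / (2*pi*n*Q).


Formula: eta = T * Va / (2 * pi * n * Q)
Step 1 — numerator = T * Va = 47407 * 8.31 = 393952.17
Step 2 — 2 * pi * n = 2 * pi * 1.18 = 7.414159
Step 3 — denominator = 7.414159 * 81876 = 607041.68
Step 4 — eta = 393952.17 / 607041.68 ≈ 0.64897 (5 s.f.)

0.64897


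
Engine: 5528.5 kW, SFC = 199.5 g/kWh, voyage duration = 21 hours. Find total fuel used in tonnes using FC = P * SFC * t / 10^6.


Formula: FC (tonnes) = P * SFC * t / 1,000,000
Step 1 — P * SFC * t = 5528.5 * 199.5 * 21 = 23161650.75 g
Step 2 — FC (tonnes) = 23161650.75 / 1,000,000 ≈ 23.162 tonnes (5 s.f.)

23.162 tonnes


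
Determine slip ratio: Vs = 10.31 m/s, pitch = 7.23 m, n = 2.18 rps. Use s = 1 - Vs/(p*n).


Formula: s = 1 - Vs / (p * n)
Step 1 — p * n = 7.23 * 2.18 = 15.7614
Step 2 — Vs / (p*n) = 10.31 / 15.7614 = 0.65413 (6 d.p.)
Step 3 — s = 1 - 0.65413 = 0.34587

0.34587


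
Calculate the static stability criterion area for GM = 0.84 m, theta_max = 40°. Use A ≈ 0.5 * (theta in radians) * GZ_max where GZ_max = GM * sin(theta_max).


Formula: GZ_max = GM * sin(theta); Area = 0.5 * theta_rad * GZ_max
Step 1 — GZ_max = 0.84 * sin(40°) = 0.84 * 0.642788 = 0.539942 m
Step 2 — theta_rad = 40 * pi/180 = 0.698132 rad
Step 3 — Area = 0.5 * 0.698132 * 0.539942 ≈ 0.18848 m·rad (5 s.f.)

0.18848 m·rad


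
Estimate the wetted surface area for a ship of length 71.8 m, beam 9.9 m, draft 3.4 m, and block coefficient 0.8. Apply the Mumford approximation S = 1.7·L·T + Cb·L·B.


Formula: S = 1.7*L*T + V/T with V = Cb*L*B*T, i.e. S = L * (1.7*T + Cb*B)
Step 1 — 1.7*T = 1.7 * 3.4 = 5.78 m
Step 2 — Cb*B = 0.8 * 9.9 = 7.92 m
Step 3 — 1.7*T + Cb*B = 5.78 + 7.92 = 13.7 m
Step 4 — S = 71.8 * 13.7 ≈ 983.66 m^2 (5 s.f.)

983.66 m^2


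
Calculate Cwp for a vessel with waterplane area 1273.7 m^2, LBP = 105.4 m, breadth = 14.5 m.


Formula: Cwp = Aw / (L * B)
Step 1 — L * B = 105.4 * 14.5 = 1528.3 m^2
Step 2 — Cwp = 1273.7 / 1528.3 ≈ 0.83341 (5 s.f.)

0.83341


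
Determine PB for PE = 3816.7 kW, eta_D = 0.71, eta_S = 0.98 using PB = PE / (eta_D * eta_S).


Formula: PB = PE / (eta_D * eta_S)
Step 1 — combined efficiency = eta_D * eta_S = 0.71 * 0.98 = 0.6958
Step 2 — PB = 3816.7 / 0.6958 ≈ 5485.3 kW (5 s.f.)

5485.3 kW


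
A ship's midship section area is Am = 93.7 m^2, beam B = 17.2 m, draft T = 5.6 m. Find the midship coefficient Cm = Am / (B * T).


Formula: Cm = Am / (B * T)
Step 1 — B * T = 17.2 * 5.6 = 96.32 m^2
Step 2 — Cm = 93.7 / 96.32 ≈ 0.97280 (5 s.f.)

0.97280


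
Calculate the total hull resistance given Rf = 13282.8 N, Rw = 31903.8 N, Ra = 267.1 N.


Formula: Rt = Rf + Rw + Ra
Substituting: Rt = 13282.8 + 31903.8 + 267.1
Result: Rt = 45453.7 N

45453.7 N


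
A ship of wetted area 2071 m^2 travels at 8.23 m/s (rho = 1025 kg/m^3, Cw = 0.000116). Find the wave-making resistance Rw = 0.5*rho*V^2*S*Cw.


Formula: Rw = 0.5 * rho * V^2 * S * Cw
Step 1 — V^2 = 8.23^2 = 67.7329
Step 2 — 0.5 * rho * V^2 = 0.5 * 1025 * 67.7329 = 34713.11125
Step 3 — Rw = 34713.11125 * 2071 * 0.000116 ≈ 8339.3 N (5 s.f.)

8339.3 N


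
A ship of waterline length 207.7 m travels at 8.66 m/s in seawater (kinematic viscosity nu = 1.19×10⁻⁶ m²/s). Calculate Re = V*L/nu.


Formula: Re = V * L / nu
Step 1 — V * L = 8.66 * 207.7 = 1798.682 m^2/s
Step 2 — Re = 1798.682 / 1.19e-6 = 1.51e+09

1.51e+09


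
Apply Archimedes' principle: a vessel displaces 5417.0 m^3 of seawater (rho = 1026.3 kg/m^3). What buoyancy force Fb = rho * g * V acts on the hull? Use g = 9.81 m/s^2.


Formula: Fb = rho * g * V
Substituting: Fb = 1026.3 * 9.81 * 5417.0
Intermediate: 1026.3 * 9.81 = 10068.003
Result: Fb = 10068.003 * 5417.0 ≈ 54538000 N (5 s.f.)

54538000 N


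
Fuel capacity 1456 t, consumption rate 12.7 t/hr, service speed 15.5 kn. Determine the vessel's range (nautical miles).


Formula: endurance = fuel / rate; range = endurance * speed
Step 1 — endurance = 1456 / 12.7 = 114.6457 hours
Step 2 — range = 114.6457 * 15.5 ≈ 1777.0 nautical miles (5 s.f.)

1777.0 NM


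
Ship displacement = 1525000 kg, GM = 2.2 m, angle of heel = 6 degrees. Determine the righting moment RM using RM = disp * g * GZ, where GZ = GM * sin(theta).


Formula: GZ = GM * sin(theta); RM = disp * g * GZ
Step 1 — GZ = 2.2 * sin(6°) = 2.2 * 0.104528 = 0.229962 m
Step 2 — RM = 1525000 * 9.81 * 0.229962 ≈ 3440300 N·m (5 s.f.)

3440300 N·m


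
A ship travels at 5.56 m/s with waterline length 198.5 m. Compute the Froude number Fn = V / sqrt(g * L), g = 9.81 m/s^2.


Formula: Fn = V / sqrt(g * L)
Step 1 — g * L = 9.81 * 198.5 = 1947.285
Step 2 — sqrt(g * L) = sqrt(1947.285) = 44.128052
Step 3 — Fn = 5.56 / 44.128052 ≈ 0.12600 (5 s.f.)

0.12600


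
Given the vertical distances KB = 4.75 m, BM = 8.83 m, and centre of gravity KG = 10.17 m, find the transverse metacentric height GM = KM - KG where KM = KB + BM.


Formula: GM = KB + BM - KG
Step 1 — KM = KB + BM = 4.75 + 8.83 = 13.58 m
Step 2 — GM = KM - KG = 13.58 - 10.17 = 3.41 m

3.41 m


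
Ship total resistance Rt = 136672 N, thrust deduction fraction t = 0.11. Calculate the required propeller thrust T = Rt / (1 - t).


Formula: T = Rt / (1 - t)
Step 1 — (1 - t) = 1 - 0.11 = 0.89
Step 2 — T = 136672 / 0.89 ≈ 153560 N (5 s.f.)

153560 N


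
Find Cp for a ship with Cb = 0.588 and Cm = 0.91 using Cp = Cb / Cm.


Formula: Cp = Cb / Cm
Substituting: Cp = 0.588 / 0.91
Result: Cp ≈ 0.64615 (5 s.f.)

0.64615


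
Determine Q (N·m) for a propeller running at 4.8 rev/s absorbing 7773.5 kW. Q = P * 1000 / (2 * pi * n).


Formula: Q = P_W / (2 * pi * n)
Step 1 — P_W = 7773.5 kW * 1000 = 7773500.0 W
Step 2 — 2 * pi * n = 2 * pi * 4.8 = 30.159289
Step 3 — Q = 7773500.0 / 30.159289 ≈ 257750 N·m (5 s.f.)

257750 N·m


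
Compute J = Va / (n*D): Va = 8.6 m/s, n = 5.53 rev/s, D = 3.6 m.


Formula: J = Va / (n * D)
Step 1 — n * D = 5.53 * 3.6 = 19.908
Step 2 — J = 8.6 / 19.908 ≈ 0.43199 (5 s.f.)

0.43199


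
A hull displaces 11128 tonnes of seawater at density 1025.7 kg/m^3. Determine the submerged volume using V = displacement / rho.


Formula: V = mass / rho
Step 1 — convert tonnes to kg: 11128 t * 1000 = 11128000 kg
Step 2 — V = 11128000 / 1025.7 ≈ 10849 m^3 (5 s.f.)

10849 m^3


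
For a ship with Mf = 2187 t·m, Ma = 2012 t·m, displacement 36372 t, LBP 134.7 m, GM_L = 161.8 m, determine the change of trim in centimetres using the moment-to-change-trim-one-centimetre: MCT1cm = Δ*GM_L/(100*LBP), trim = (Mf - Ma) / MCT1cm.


Formula: net trimming moment = Mf - Ma; MCT1cm = Δ*GM_L/(100*LBP); trim = net moment / MCT1cm
Step 1 — net trimming moment = 2187 - 2012 = 175 t·m
Step 2 — MCT1cm = 36372 * 161.8 / (100 * 134.7) = 436.896 t·m/cm
Step 3 — trim = 175 / 436.896 ≈ 0.40055 cm (5 s.f.)

0.40055 cm


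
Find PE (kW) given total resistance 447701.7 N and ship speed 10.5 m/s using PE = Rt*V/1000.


Formula: PE = Rt * V / 1000 (kW)
Step 1 — PE (W) = 447701.7 * 10.5 = 4700867.85 W
Step 2 — PE (kW) = 4700867.85 / 1000 ≈ 4700.9 kW (5 s.f.)

4700.9 kW


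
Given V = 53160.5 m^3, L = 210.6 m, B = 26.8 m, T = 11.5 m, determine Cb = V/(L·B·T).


Formula: Cb = V / (L * B * T)
Step 1 — L * B * T = 210.6 * 26.8 * 11.5 = 64906.92 m^3
Step 2 — Cb = 53160.5 / 64906.92 ≈ 0.81903 (5 s.f.)

0.81903


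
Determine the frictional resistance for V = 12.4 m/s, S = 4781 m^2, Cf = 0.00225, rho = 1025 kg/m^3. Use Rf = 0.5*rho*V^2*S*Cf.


Formula: Rf = 0.5 * rho * V^2 * S * Cf
Step 1 — V^2 = 12.4^2 = 153.76
Step 2 — 0.5 * rho * V^2 = 0.5 * 1025 * 153.76 = 78802.0
Step 3 — Rf = 78802.0 * 4781 * 0.00225 ≈ 847690 N (5 s.f.)

847690 N


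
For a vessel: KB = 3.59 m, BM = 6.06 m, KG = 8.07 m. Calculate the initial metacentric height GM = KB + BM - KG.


Formula: GM = KB + BM - KG
Step 1 — KM = KB + BM = 3.59 + 6.06 = 9.65 m
Step 2 — GM = KM - KG = 9.65 - 8.07 = 1.58 m

1.58 m


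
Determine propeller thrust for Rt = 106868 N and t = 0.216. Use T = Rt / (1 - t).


Formula: T = Rt / (1 - t)
Step 1 — (1 - t) = 1 - 0.216 = 0.784
Step 2 — T = 106868 / 0.784 ≈ 136310 N (5 s.f.)

136310 N


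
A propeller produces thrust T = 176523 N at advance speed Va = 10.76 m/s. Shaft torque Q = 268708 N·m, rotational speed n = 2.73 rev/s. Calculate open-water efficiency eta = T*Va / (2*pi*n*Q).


Formula: eta = T * Va / (2 * pi * n * Q)
Step 1 — numerator = T * Va = 176523 * 10.76 = 1899387.48
Step 2 — 2 * pi * n = 2 * pi * 2.73 = 17.153096
Step 3 — denominator = 17.153096 * 268708 = 4609174.12
Step 4 — eta = 1899387.48 / 4609174.12 ≈ 0.41209 (5 s.f.)

0.41209


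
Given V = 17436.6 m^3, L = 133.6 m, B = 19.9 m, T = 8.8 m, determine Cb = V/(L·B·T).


Formula: Cb = V / (L * B * T)
Step 1 — L * B * T = 133.6 * 19.9 * 8.8 = 23396.032 m^3
Step 2 — Cb = 17436.6 / 23396.032 ≈ 0.74528 (5 s.f.)

0.74528


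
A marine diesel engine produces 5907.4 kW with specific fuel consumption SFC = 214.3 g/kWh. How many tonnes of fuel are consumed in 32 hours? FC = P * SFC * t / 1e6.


Formula: FC (tonnes) = P * SFC * t / 1,000,000
Step 1 — P * SFC * t = 5907.4 * 214.3 * 32 = 40510586.24 g
Step 2 — FC (tonnes) = 40510586.24 / 1,000,000 ≈ 40.511 tonnes (5 s.f.)

40.511 tonnes


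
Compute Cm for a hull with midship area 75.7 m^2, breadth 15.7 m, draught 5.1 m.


Formula: Cm = Am / (B * T)
Step 1 — B * T = 15.7 * 5.1 = 80.07 m^2
Step 2 — Cm = 75.7 / 80.07 ≈ 0.94542 (5 s.f.)

0.94542


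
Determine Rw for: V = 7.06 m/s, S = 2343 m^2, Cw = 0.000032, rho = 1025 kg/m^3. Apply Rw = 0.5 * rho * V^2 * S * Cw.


Formula: Rw = 0.5 * rho * V^2 * S * Cw
Step 1 — V^2 = 7.06^2 = 49.8436
Step 2 — 0.5 * rho * V^2 = 0.5 * 1025 * 49.8436 = 25544.845
Step 3 — Rw = 25544.845 * 2343 * 0.000032 ≈ 1915.3 N (5 s.f.)

1915.3 N


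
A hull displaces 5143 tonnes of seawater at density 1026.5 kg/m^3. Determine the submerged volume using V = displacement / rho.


Formula: V = mass / rho
Step 1 — convert tonnes to kg: 5143 t * 1000 = 5143000 kg
Step 2 — V = 5143000 / 1026.5 ≈ 5010.2 m^3 (5 s.f.)

5010.2 m^3


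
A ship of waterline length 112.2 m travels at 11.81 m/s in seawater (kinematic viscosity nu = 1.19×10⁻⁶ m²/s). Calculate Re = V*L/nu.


Formula: Re = V * L / nu
Step 1 — V * L = 11.81 * 112.2 = 1325.082 m^2/s
Step 2 — Re = 1325.082 / 1.19e-6 = 1.11e+09

1.11e+09


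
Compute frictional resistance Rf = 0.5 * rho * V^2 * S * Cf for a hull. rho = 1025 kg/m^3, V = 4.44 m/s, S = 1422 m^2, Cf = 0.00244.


Formula: Rf = 0.5 * rho * V^2 * S * Cf
Step 1 — V^2 = 4.44^2 = 19.7136
Step 2 — 0.5 * rho * V^2 = 0.5 * 1025 * 19.7136 = 10103.22
Step 3 — Rf = 10103.22 * 1422 * 0.00244 ≈ 35055 N (5 s.f.)

35055 N


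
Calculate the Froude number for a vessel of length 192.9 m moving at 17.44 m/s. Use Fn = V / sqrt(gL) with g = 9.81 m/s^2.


Formula: Fn = V / sqrt(g * L)
Step 1 — g * L = 9.81 * 192.9 = 1892.349
Step 2 — sqrt(g * L) = sqrt(1892.349) = 43.501138
Step 3 — Fn = 17.44 / 43.501138 ≈ 0.40091 (5 s.f.)

0.40091


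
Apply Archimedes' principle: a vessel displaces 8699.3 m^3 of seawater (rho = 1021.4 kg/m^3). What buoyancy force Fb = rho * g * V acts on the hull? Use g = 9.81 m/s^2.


Formula: Fb = rho * g * V
Substituting: Fb = 1021.4 * 9.81 * 8699.3
Intermediate: 1021.4 * 9.81 = 10019.934
Result: Fb = 10019.934 * 8699.3 ≈ 87166000 N (5 s.f.)

87166000 N
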